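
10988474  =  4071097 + 6917377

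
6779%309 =290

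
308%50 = 8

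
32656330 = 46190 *707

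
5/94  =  5/94 = 0.05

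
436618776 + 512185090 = 948803866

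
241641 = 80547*3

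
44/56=11/14  =  0.79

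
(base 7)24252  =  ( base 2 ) 1100010100101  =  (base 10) 6309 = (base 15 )1d09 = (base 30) 709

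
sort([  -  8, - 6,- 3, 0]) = [ - 8, - 6, - 3 , 0]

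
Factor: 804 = 2^2*3^1*67^1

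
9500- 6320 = 3180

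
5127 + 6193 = 11320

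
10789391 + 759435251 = 770224642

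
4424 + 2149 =6573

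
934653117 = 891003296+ 43649821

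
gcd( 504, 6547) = 1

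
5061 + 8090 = 13151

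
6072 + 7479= 13551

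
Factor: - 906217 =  - 13^1*69709^1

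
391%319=72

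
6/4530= 1/755 = 0.00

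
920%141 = 74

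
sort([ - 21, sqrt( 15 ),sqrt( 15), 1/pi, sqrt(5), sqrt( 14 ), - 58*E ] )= [-58*E, - 21, 1/pi,  sqrt(5),  sqrt( 14), sqrt( 15), sqrt( 15)] 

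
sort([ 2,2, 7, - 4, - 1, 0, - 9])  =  [ - 9, - 4, - 1,0, 2,  2,7]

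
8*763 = 6104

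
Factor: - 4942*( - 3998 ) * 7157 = 141408836212  =  2^2 * 7^1*17^1*353^1 * 421^1*1999^1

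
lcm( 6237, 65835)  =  592515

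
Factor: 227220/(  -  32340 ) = -7^( - 1)*11^( - 1) * 541^1=- 541/77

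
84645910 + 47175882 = 131821792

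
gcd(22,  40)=2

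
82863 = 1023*81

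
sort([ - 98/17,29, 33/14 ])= [ - 98/17,33/14,  29 ]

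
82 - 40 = 42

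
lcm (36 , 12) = 36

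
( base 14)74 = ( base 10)102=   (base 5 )402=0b1100110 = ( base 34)30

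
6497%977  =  635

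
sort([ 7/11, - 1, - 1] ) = [ - 1, - 1,  7/11 ]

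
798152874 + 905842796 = 1703995670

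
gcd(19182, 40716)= 6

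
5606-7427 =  - 1821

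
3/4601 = 3/4601 = 0.00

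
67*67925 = 4550975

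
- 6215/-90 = 1243/18 = 69.06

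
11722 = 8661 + 3061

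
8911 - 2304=6607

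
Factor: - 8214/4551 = -2^1* 37^1*41^( - 1 ) = - 74/41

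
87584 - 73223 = 14361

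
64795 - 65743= - 948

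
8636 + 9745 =18381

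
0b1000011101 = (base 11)452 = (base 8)1035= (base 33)GD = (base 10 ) 541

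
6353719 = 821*7739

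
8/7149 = 8/7149 = 0.00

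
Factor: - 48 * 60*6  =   - 17280 = -2^7*3^3 * 5^1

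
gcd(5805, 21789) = 27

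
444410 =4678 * 95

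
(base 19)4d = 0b1011001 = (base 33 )2n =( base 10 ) 89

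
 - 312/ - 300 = 1 + 1/25 =1.04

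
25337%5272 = 4249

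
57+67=124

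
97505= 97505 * 1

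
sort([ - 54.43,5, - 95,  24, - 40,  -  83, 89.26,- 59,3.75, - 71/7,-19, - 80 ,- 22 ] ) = [ - 95, - 83, - 80 , - 59, - 54.43,-40, -22,  -  19,- 71/7,  3.75,5, 24,89.26 ]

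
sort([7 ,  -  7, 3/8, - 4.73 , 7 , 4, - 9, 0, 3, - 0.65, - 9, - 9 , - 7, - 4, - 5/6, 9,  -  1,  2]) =[ - 9,  -  9, - 9,-7, - 7, - 4.73, - 4, - 1, - 5/6, - 0.65, 0,3/8,2,3, 4, 7, 7 , 9 ] 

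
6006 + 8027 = 14033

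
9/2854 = 9/2854 =0.00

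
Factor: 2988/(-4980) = - 3^1*5^(  -  1) = - 3/5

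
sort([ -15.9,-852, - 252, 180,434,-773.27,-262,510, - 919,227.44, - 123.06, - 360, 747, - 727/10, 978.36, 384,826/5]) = [ - 919,  -  852, - 773.27 , - 360, - 262, - 252,-123.06,-727/10, - 15.9, 826/5  ,  180,227.44,384,434 , 510, 747, 978.36]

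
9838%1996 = 1854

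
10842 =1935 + 8907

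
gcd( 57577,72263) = 1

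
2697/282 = 899/94 = 9.56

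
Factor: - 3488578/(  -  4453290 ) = 3^( - 2)*5^ ( -1)*49481^(-1) * 1744289^1= 1744289/2226645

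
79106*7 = 553742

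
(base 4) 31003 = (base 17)2f2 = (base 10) 835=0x343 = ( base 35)nu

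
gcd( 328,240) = 8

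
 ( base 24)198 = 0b1100100000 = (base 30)qk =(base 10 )800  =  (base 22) 1E8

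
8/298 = 4/149 = 0.03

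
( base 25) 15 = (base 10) 30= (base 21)19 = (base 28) 12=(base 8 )36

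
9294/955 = 9294/955 = 9.73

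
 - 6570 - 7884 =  - 14454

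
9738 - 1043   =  8695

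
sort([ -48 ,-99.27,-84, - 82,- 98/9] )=[ - 99.27, - 84, - 82, - 48, - 98/9] 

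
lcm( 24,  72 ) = 72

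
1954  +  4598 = 6552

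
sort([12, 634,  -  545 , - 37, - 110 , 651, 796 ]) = [ - 545,-110, -37 , 12,634, 651,796] 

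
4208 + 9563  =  13771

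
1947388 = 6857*284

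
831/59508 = 277/19836 = 0.01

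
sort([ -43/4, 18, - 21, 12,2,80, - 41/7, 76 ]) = [ - 21, - 43/4, - 41/7, 2,12, 18, 76, 80 ] 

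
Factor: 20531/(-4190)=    - 2^( - 1)*5^( - 1) *7^2 = - 49/10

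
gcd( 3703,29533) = 7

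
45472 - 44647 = 825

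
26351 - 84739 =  -58388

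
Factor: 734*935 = 686290 = 2^1*5^1*11^1*17^1*367^1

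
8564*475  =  4067900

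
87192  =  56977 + 30215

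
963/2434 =963/2434 = 0.40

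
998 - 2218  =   - 1220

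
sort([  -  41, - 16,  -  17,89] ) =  [ - 41, - 17, - 16 , 89 ] 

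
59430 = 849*70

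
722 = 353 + 369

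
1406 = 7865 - 6459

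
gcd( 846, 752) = 94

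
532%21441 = 532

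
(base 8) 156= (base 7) 215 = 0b1101110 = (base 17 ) 68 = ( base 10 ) 110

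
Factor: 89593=7^1*12799^1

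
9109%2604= 1297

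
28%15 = 13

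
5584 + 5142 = 10726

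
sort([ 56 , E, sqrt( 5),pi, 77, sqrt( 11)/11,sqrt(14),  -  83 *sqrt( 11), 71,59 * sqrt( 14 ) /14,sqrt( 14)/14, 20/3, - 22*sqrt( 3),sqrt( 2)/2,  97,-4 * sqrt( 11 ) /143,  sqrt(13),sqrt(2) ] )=[ - 83*sqrt ( 11), - 22*  sqrt( 3 ), - 4*sqrt (11 )/143,sqrt(14)/14, sqrt( 11)/11,  sqrt( 2) /2,sqrt (2),  sqrt( 5 ),  E,pi,sqrt (13 ),sqrt( 14),20/3,59 * sqrt ( 14 )/14, 56, 71, 77,97 ]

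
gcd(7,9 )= 1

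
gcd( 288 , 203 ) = 1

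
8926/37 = 241 + 9/37 = 241.24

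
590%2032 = 590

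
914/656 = 457/328 = 1.39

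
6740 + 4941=11681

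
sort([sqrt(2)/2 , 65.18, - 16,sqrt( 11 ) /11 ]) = [  -  16 , sqrt (11 ) /11,sqrt( 2 ) /2,65.18]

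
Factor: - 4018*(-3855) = 15489390=2^1*3^1*5^1*7^2*41^1*257^1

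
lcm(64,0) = 0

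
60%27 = 6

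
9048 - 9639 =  - 591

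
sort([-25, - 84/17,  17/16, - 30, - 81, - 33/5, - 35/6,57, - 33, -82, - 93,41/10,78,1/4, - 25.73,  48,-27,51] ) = [ - 93,-82 , - 81,-33, - 30, - 27 , - 25.73, - 25, - 33/5, - 35/6, - 84/17, 1/4,17/16,41/10,48,51,57,78 ]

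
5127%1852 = 1423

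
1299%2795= 1299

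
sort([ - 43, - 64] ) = [-64,  -  43 ] 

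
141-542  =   - 401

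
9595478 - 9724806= - 129328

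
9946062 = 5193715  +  4752347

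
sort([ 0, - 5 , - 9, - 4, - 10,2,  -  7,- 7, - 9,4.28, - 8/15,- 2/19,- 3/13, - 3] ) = [ - 10,-9, - 9,- 7, - 7, - 5, - 4 , - 3, - 8/15, - 3/13, - 2/19,0, 2, 4.28] 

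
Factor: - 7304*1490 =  - 10882960 = - 2^4*5^1 * 11^1 * 83^1*149^1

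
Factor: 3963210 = 2^1*3^1*5^1*17^1*19^1*409^1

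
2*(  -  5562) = -11124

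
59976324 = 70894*846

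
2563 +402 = 2965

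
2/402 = 1/201 = 0.00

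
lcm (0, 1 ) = 0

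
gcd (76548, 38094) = 6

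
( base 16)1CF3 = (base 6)54151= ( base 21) GGJ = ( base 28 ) 9cj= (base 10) 7411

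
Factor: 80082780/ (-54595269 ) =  - 26694260/18198423 = - 2^2*3^( - 2 )*5^1*23^1*58031^1*2022047^(-1 ) 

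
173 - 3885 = - 3712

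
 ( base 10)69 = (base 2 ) 1000101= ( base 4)1011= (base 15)49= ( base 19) 3c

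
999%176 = 119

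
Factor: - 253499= - 53^1*4783^1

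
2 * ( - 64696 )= - 129392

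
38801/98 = 5543/14  =  395.93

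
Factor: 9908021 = 9908021^1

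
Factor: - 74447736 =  - 2^3*3^1*  11^1*73^1*3863^1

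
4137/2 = 2068+1/2 = 2068.50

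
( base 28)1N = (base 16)33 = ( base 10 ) 51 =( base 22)27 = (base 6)123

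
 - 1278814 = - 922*1387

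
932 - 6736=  - 5804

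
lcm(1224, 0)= 0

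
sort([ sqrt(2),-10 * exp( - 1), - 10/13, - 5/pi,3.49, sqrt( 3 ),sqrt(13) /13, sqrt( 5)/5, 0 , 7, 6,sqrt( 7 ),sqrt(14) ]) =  [-10 * exp( - 1 ),  -  5/pi, - 10/13 , 0, sqrt( 13)/13,sqrt( 5) /5, sqrt( 2), sqrt( 3), sqrt(7), 3.49,sqrt( 14 ) , 6, 7 ] 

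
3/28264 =3/28264 =0.00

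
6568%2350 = 1868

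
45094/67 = 45094/67=673.04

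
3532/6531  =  3532/6531 =0.54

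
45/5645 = 9/1129 = 0.01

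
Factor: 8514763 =1913^1*4451^1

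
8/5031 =8/5031 = 0.00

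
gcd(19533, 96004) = 1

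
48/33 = 16/11 = 1.45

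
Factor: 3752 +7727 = 11479  =  13^1*883^1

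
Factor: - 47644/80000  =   - 2^( - 5)*5^ ( - 4)* 43^1*277^1 = - 11911/20000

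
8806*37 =325822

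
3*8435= 25305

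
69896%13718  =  1306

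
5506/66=2753/33 = 83.42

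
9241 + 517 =9758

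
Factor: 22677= 3^1*7559^1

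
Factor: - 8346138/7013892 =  - 1391023/1168982 =- 2^( - 1 )*373^(  -  1 )*1567^( - 1 ) * 1391023^1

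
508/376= 127/94 = 1.35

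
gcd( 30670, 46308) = 2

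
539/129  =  4+23/129 = 4.18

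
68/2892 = 17/723 =0.02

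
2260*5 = 11300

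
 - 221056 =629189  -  850245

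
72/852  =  6/71= 0.08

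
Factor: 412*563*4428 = 1027101168 =2^4*3^3*41^1*103^1*563^1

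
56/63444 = 14/15861 = 0.00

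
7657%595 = 517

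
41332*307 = 12688924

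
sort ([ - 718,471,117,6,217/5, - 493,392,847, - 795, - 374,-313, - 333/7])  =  [ - 795, - 718,  -  493, - 374, - 313, - 333/7, 6  ,  217/5, 117, 392 , 471,847]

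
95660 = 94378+1282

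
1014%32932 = 1014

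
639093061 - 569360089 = 69732972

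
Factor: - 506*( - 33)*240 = 4007520 = 2^5*3^2 * 5^1 * 11^2*23^1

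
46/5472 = 23/2736 = 0.01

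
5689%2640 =409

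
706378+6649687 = 7356065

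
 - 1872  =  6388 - 8260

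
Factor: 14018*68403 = 958873254 = 2^1*3^1*43^1*151^2*163^1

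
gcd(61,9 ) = 1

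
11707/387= 30 + 97/387  =  30.25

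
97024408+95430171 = 192454579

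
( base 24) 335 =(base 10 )1805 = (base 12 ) 1065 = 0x70d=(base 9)2425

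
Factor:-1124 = -2^2*281^1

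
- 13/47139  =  -13/47139=   -0.00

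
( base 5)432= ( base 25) 4H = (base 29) 41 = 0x75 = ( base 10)117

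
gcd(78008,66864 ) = 11144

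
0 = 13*0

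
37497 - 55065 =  - 17568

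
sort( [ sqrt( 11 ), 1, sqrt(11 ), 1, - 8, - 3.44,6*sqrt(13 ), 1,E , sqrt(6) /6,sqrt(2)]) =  [  -  8, - 3.44, sqrt(  6 )/6,1, 1,  1, sqrt(2),E,sqrt(11 ),sqrt( 11 ), 6*sqrt(13)]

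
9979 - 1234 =8745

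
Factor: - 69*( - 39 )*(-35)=- 3^2*5^1 * 7^1*13^1*23^1 = - 94185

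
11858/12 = 988 + 1/6 = 988.17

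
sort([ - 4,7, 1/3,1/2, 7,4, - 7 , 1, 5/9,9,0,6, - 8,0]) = [ - 8, - 7, - 4,0, 0, 1/3,1/2,5/9,1,  4,6,7,7,9 ] 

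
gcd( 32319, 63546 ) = 21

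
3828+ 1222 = 5050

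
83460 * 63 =5257980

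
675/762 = 225/254 = 0.89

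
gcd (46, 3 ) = 1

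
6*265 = 1590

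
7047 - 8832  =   - 1785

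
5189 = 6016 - 827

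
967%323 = 321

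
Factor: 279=3^2 * 31^1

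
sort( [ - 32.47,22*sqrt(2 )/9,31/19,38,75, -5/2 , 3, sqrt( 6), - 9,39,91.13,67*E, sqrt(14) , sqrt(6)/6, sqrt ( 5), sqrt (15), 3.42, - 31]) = [ - 32.47, - 31, - 9, - 5/2, sqrt(6)/6,31/19,sqrt(5),sqrt(6),3,  3.42,22*sqrt(2)/9, sqrt( 14), sqrt(15),38,39, 75, 91.13,67 *E]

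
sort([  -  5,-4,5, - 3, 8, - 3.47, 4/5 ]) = [ - 5,-4, - 3.47,-3,  4/5, 5,8] 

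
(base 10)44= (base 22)20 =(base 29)1F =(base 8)54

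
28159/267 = 28159/267=105.46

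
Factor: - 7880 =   -  2^3*5^1*197^1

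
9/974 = 9/974 = 0.01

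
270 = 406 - 136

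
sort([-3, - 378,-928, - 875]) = [ - 928,  -  875, - 378, - 3 ] 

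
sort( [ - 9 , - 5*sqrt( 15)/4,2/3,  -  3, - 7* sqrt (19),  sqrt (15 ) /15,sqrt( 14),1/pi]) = [ - 7*sqrt(19 ), - 9, - 5  *  sqrt(15 ) /4 ,-3, sqrt( 15 ) /15,1/pi,2/3, sqrt ( 14) ]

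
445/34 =445/34 = 13.09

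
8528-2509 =6019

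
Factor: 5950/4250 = 7/5 =5^(  -  1)*7^1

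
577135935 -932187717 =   -  355051782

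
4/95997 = 4/95997 = 0.00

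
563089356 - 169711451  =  393377905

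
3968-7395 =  - 3427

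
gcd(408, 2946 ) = 6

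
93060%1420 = 760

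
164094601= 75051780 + 89042821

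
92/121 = 92/121= 0.76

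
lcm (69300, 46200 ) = 138600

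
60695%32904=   27791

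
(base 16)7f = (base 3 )11201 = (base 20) 67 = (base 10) 127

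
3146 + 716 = 3862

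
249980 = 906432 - 656452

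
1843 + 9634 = 11477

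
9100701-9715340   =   -614639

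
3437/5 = 687 +2/5 = 687.40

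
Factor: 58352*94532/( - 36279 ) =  -5516131264/36279 = - 2^6*3^( - 2)*7^1*29^ ( - 1)*139^(-1) * 521^1 * 23633^1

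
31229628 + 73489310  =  104718938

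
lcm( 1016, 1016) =1016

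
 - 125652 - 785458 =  - 911110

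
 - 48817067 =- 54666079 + 5849012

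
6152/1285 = 6152/1285 = 4.79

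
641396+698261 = 1339657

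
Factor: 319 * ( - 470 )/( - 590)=11^1*29^1*47^1*59^( - 1)  =  14993/59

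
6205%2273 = 1659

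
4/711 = 4/711 = 0.01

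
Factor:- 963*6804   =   - 6552252 = -2^2 *3^7 *7^1*107^1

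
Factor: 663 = 3^1*13^1*17^1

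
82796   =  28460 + 54336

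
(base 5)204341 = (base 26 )A38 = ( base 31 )73q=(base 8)15276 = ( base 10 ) 6846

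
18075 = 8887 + 9188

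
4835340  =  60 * 80589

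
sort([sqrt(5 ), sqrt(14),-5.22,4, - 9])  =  [ - 9, -5.22,sqrt ( 5 ), sqrt( 14),4]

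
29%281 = 29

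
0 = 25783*0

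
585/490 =1 + 19/98 = 1.19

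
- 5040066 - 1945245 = -6985311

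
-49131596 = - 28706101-20425495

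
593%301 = 292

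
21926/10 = 2192 + 3/5 = 2192.60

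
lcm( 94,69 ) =6486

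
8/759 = 8/759 = 0.01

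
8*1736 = 13888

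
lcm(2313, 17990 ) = 161910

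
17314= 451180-433866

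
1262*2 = 2524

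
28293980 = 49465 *572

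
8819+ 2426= 11245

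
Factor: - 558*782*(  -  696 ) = 2^5 *3^3*17^1 *23^1*29^1 * 31^1 = 303703776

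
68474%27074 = 14326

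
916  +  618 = 1534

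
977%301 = 74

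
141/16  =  8 + 13/16  =  8.81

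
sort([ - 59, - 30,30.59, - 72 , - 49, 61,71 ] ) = [  -  72, - 59,  -  49,-30,30.59, 61 , 71 ] 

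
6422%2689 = 1044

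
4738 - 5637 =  - 899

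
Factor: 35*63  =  2205 = 3^2*5^1*7^2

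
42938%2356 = 530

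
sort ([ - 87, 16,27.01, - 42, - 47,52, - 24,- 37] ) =[ - 87, -47,  -  42, - 37, - 24, 16,27.01,  52]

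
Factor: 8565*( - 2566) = -2^1*3^1*5^1*571^1 * 1283^1 = -21977790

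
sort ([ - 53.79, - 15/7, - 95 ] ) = [ - 95, - 53.79, - 15/7] 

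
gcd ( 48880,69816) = 8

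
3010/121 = 3010/121 = 24.88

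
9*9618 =86562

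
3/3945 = 1/1315 = 0.00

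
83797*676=56646772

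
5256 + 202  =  5458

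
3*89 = 267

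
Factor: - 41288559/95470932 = - 2^ ( - 2)  *13^2*31^1*37^1 * 71^1*7955911^(- 1) =- 13762853/31823644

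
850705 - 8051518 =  - 7200813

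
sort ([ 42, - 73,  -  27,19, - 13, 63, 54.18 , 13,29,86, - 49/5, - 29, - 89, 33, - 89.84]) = [ - 89.84, - 89, - 73, - 29, - 27, - 13 , - 49/5,  13, 19,29, 33,42,  54.18 , 63,86]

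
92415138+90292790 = 182707928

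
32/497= 32/497  =  0.06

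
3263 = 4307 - 1044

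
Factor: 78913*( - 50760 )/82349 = -4005623880/82349 = - 2^3*3^3*5^1*  23^1 * 47^2*73^1*82349^(-1)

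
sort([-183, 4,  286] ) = [-183,  4, 286 ] 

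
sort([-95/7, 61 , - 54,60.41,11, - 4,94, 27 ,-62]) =[ - 62,  -  54 , - 95/7, - 4,11,27,60.41,61, 94]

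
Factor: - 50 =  - 2^1*5^2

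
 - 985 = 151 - 1136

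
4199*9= 37791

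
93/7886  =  93/7886 = 0.01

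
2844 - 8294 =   -  5450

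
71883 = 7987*9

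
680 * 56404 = 38354720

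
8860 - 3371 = 5489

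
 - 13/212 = - 1+199/212= - 0.06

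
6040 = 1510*4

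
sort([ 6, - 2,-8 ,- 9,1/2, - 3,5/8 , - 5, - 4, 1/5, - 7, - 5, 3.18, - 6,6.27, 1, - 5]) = [ - 9, - 8, - 7,-6, - 5 ,- 5 , - 5,-4, - 3,- 2,1/5,1/2,  5/8 , 1,3.18, 6,6.27 ]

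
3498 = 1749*2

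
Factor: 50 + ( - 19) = 31 = 31^1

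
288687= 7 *41241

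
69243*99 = 6855057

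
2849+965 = 3814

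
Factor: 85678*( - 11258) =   -  964562924 = - 2^2 * 13^1 *433^1*42839^1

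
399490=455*878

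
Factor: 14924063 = 7^1*11^1 *19^1*101^2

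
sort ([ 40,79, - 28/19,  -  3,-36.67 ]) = [ - 36.67,  -  3, - 28/19,40, 79 ]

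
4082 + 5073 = 9155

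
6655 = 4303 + 2352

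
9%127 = 9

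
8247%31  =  1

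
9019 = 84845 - 75826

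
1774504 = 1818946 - 44442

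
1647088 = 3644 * 452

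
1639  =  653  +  986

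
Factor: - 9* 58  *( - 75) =39150 = 2^1 * 3^3*5^2 * 29^1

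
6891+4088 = 10979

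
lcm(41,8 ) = 328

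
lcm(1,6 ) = 6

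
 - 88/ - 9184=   11/1148 =0.01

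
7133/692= 7133/692= 10.31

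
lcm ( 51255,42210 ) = 717570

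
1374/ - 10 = -687/5 = -137.40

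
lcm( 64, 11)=704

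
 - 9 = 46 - 55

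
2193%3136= 2193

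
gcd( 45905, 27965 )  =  5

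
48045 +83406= 131451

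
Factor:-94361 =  - 127^1*743^1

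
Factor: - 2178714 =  - 2^1*3^1 * 363119^1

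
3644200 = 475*7672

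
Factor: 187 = 11^1*17^1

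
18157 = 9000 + 9157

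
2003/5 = 2003/5 = 400.60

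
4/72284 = 1/18071 = 0.00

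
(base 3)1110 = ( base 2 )100111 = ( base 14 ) 2b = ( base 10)39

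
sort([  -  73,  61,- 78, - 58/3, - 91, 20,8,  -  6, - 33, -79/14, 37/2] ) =[  -  91, - 78, - 73, - 33 ,-58/3,  -  6,-79/14,  8,37/2,20 , 61 ]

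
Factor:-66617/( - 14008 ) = 2^(-3) *17^( - 1)*103^( -1)*66617^1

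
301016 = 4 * 75254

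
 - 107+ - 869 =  - 976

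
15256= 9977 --5279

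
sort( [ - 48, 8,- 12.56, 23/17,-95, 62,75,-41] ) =[-95,-48, - 41,  -  12.56 , 23/17, 8, 62, 75]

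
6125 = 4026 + 2099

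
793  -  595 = 198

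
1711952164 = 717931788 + 994020376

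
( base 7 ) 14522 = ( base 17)dg5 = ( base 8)7702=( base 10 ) 4034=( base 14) 1682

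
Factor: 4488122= 2^1*103^1* 21787^1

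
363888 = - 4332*( -84 )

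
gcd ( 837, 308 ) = 1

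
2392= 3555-1163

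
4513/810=4513/810 = 5.57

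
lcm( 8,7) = 56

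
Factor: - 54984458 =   -  2^1*1093^1*25153^1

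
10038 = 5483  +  4555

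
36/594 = 2/33  =  0.06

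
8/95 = 8/95=0.08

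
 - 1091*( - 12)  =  13092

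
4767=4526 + 241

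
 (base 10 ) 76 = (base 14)56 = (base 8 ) 114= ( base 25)31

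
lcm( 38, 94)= 1786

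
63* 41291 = 2601333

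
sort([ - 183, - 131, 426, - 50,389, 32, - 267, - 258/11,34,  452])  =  [ - 267, - 183, - 131 , - 50 , - 258/11,32,34, 389 , 426, 452]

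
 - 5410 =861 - 6271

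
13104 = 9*1456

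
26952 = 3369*8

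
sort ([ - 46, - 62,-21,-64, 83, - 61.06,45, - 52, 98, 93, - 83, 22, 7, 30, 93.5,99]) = [ - 83, - 64, - 62,-61.06, - 52, - 46,-21, 7 , 22, 30, 45, 83, 93, 93.5, 98, 99]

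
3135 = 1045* 3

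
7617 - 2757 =4860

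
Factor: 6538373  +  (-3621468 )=2916905 = 5^1*43^1*13567^1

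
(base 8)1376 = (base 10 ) 766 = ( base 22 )1ci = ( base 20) 1i6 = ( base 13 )46c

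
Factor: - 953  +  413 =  - 2^2*3^3*5^1 = - 540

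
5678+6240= 11918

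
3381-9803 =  - 6422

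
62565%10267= 963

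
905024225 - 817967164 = 87057061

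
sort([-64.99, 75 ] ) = [-64.99,75]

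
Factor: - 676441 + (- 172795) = - 2^2*29^1*7321^1 = - 849236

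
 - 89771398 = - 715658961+625887563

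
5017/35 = 143  +  12/35 = 143.34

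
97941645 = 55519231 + 42422414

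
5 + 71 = 76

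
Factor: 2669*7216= 19259504 = 2^4*11^1*17^1 * 41^1*157^1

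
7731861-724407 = 7007454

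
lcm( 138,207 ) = 414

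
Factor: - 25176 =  - 2^3*3^1*1049^1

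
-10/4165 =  - 1+831/833 = - 0.00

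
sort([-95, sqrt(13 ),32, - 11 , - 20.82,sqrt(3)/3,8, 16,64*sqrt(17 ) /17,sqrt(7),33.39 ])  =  [ - 95, - 20.82, - 11,sqrt( 3)/3,sqrt(7 ),sqrt( 13),  8,64* sqrt( 17)/17,16,32,33.39]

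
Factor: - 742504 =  - 2^3*7^1*13259^1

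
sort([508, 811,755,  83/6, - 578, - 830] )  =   [ - 830, - 578 , 83/6,508,755,811 ] 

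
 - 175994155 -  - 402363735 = 226369580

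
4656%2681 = 1975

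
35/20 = 7/4 = 1.75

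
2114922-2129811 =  - 14889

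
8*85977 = 687816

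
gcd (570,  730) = 10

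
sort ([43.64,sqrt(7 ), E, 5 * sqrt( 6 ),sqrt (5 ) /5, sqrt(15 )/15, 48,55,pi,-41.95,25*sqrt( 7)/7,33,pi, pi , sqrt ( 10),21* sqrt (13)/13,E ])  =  [  -  41.95, sqrt( 15) /15,  sqrt ( 5 )/5 , sqrt(7 ),E , E,pi, pi,pi , sqrt(10),  21*sqrt ( 13)/13,25*sqrt( 7)/7, 5*sqrt( 6),33,43.64,  48,55 ] 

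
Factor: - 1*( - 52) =52 =2^2*13^1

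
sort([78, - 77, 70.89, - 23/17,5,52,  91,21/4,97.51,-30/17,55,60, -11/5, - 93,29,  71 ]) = [ - 93, - 77,- 11/5,-30/17,-23/17,5, 21/4,29,52,55,60,70.89 , 71, 78,91,97.51]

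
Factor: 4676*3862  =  18058712 = 2^3 * 7^1*167^1 * 1931^1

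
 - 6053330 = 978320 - 7031650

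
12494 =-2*( - 6247)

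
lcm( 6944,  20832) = 20832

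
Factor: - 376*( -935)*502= 176483120= 2^4*5^1*11^1 * 17^1*47^1*251^1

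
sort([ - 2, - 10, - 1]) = [ - 10, - 2 ,-1 ] 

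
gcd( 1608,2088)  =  24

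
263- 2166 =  - 1903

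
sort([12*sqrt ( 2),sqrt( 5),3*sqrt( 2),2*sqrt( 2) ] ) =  [ sqrt( 5 ),2*sqrt( 2), 3*sqrt ( 2 ),12*sqrt( 2 ) ] 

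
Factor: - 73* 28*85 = -2^2*5^1*7^1*17^1*73^1 = - 173740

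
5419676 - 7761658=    - 2341982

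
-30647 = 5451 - 36098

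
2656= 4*664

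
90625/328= 276 + 97/328 = 276.30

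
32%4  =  0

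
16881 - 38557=  -  21676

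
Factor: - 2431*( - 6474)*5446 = 85710749124 = 2^2*3^1*7^1*11^1 * 13^2*17^1*83^1*389^1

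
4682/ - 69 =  - 4682/69 = - 67.86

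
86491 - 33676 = 52815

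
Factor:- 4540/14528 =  - 5/16 =- 2^ ( - 4)*5^1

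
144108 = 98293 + 45815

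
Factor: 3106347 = 3^1 * 1035449^1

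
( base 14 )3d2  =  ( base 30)pm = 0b1100000100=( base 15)367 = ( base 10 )772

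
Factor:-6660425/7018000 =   -  266417/280720= - 2^(-4 )*5^( - 1 )*11^(-2)*29^( - 1)  *266417^1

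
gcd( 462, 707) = 7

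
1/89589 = 1/89589 = 0.00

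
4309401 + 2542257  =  6851658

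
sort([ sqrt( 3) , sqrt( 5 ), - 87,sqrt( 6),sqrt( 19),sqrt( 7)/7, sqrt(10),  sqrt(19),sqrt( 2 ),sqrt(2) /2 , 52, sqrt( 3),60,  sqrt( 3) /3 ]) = [ - 87, sqrt( 7)/7, sqrt (3) /3, sqrt(2) /2,sqrt( 2),sqrt( 3), sqrt(3 ), sqrt(5 ),sqrt( 6 ), sqrt( 10),  sqrt( 19),sqrt( 19),52, 60]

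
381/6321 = 127/2107=0.06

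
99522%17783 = 10607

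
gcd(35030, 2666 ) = 62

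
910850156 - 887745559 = 23104597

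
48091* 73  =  3510643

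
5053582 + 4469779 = 9523361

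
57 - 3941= - 3884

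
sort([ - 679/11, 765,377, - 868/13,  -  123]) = [ - 123,-868/13, - 679/11, 377,765 ] 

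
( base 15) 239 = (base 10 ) 504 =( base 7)1320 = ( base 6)2200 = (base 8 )770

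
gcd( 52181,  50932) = 1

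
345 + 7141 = 7486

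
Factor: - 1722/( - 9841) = 2^1*3^1 * 7^1*13^( - 1)*41^1*757^ ( - 1)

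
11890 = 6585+5305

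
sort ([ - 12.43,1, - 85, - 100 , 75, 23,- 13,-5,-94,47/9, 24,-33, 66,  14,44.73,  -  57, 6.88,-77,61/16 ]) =[-100 ,-94, - 85, - 77 ,  -  57, -33 , - 13,-12.43, - 5, 1,61/16, 47/9 , 6.88,  14,23 , 24,44.73,66 , 75]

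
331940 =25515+306425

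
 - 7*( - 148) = 1036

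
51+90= 141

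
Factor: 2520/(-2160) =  - 7/6= - 2^(-1 ) * 3^(-1)*7^1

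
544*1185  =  644640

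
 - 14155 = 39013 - 53168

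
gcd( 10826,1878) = 2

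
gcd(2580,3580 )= 20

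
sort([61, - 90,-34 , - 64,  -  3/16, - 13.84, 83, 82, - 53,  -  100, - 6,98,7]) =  [ - 100, - 90, - 64,- 53, - 34,-13.84,-6 ,-3/16,7,61, 82,83,98 ] 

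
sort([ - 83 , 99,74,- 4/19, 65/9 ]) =[ - 83, - 4/19,65/9,  74, 99]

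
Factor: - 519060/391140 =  - 211/159  =  - 3^(-1)*53^( - 1 )*211^1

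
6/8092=3/4046 = 0.00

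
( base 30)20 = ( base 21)2I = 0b111100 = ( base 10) 60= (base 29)22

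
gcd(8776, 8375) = 1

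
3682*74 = 272468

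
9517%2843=988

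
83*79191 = 6572853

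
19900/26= 765 + 5/13 = 765.38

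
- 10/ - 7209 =10/7209 = 0.00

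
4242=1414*3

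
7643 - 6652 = 991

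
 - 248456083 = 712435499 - 960891582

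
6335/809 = 7 + 672/809 = 7.83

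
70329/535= 131 + 244/535 =131.46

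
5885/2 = 5885/2 = 2942.50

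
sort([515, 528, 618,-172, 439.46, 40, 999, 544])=[-172, 40,  439.46, 515,528, 544,618, 999 ] 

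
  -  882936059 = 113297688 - 996233747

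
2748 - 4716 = - 1968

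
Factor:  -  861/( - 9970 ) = 2^( - 1) * 3^1 * 5^( - 1)*7^1*41^1*  997^( - 1) 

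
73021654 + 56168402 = 129190056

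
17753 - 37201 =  -19448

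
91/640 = 91/640   =  0.14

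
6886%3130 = 626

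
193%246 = 193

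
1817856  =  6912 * 263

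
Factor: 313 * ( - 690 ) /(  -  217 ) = 215970/217 = 2^1*3^1*5^1*7^ ( - 1)*23^1*31^( - 1)*313^1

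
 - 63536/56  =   - 1135 + 3/7 = -1134.57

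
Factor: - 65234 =-2^1 * 13^2 * 193^1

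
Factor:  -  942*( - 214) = 201588 = 2^2 * 3^1*107^1 *157^1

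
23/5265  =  23/5265  =  0.00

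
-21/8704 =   -  21/8704 = -0.00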